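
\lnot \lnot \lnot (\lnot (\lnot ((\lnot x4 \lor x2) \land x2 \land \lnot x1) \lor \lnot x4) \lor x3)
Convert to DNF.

\lnot \lnot \lnot (\lnot (\lnot ((\lnot x4 \lor x2) \land x2 \land \lnot x1) \lor \lnot x4) \lor x3)
≡ \lnot (\lnot (\lnot ((\lnot x4 \lor x2) \land x2 \land \lnot x1) \lor \lnot x4) \lor x3)   [double negation]
≡ \lnot \lnot (\lnot ((\lnot x4 \lor x2) \land x2 \land \lnot x1) \lor \lnot x4) \land \lnot x3   [De Morgan]
≡ (\lnot ((\lnot x4 \lor x2) \land x2 \land \lnot x1) \lor \lnot x4) \land \lnot x3   [double negation]
≡ (\lnot (\lnot x4 \lor x2) \lor \lnot x2 \lor \lnot \lnot x1 \lor \lnot x4) \land \lnot x3   [De Morgan]
≡ ((\lnot \lnot x4 \land \lnot x2) \lor \lnot x2 \lor \lnot \lnot x1 \lor \lnot x4) \land \lnot x3   [De Morgan]
≡ ((x4 \land \lnot x2) \lor \lnot x2 \lor \lnot \lnot x1 \lor \lnot x4) \land \lnot x3   [double negation]
≡ ((x4 \land \lnot x2) \lor \lnot x2 \lor x1 \lor \lnot x4) \land \lnot x3   [double negation]
≡ (x4 \land \lnot x2 \land \lnot x3) \lor (\lnot x2 \land \lnot x3) \lor (x1 \land \lnot x3) \lor (\lnot x4 \land \lnot x3)   [distribute \land over \lor]
≡ (\lnot x2 \land \lnot x3) \lor (x1 \land \lnot x3) \lor (\lnot x4 \land \lnot x3)   [simplify]

(\lnot x2 \land \lnot x3) \lor (x1 \land \lnot x3) \lor (\lnot x4 \land \lnot x3)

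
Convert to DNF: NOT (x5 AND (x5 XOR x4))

NOT x5 OR (x4 AND x5)

NOT (x5 AND (x5 XOR x4))
≡ NOT (x5 AND ((x5 AND NOT x4) OR (NOT x5 AND x4)))   [expand XOR]
≡ NOT x5 OR NOT ((x5 AND NOT x4) OR (NOT x5 AND x4))   [De Morgan]
≡ NOT x5 OR (NOT (x5 AND NOT x4) AND NOT (NOT x5 AND x4))   [De Morgan]
≡ NOT x5 OR ((NOT x5 OR NOT NOT x4) AND NOT (NOT x5 AND x4))   [De Morgan]
≡ NOT x5 OR ((NOT x5 OR x4) AND NOT (NOT x5 AND x4))   [double negation]
≡ NOT x5 OR ((NOT x5 OR x4) AND (NOT NOT x5 OR NOT x4))   [De Morgan]
≡ NOT x5 OR ((NOT x5 OR x4) AND (x5 OR NOT x4))   [double negation]
≡ NOT x5 OR (NOT x5 AND x5) OR (NOT x5 AND NOT x4) OR (x4 AND x5) OR (x4 AND NOT x4)   [distribute AND over OR]
≡ NOT x5 OR (x4 AND x5)   [simplify]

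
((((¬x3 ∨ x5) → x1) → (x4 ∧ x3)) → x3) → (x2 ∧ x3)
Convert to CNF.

(¬x1 ∨ x4 ∨ x2) ∧ (¬x1 ∨ x3) ∧ (¬x3 ∨ x2)

((((¬x3 ∨ x5) → x1) → (x4 ∧ x3)) → x3) → (x2 ∧ x3)
≡ ¬((((¬x3 ∨ x5) → x1) → (x4 ∧ x3)) → x3) ∨ (x2 ∧ x3)   [eliminate →]
≡ ¬(¬(((¬x3 ∨ x5) → x1) → (x4 ∧ x3)) ∨ x3) ∨ (x2 ∧ x3)   [eliminate →]
≡ ¬(¬(¬((¬x3 ∨ x5) → x1) ∨ (x4 ∧ x3)) ∨ x3) ∨ (x2 ∧ x3)   [eliminate →]
≡ ¬(¬(¬(¬(¬x3 ∨ x5) ∨ x1) ∨ (x4 ∧ x3)) ∨ x3) ∨ (x2 ∧ x3)   [eliminate →]
≡ (¬¬(¬(¬(¬x3 ∨ x5) ∨ x1) ∨ (x4 ∧ x3)) ∧ ¬x3) ∨ (x2 ∧ x3)   [De Morgan]
≡ ((¬(¬(¬x3 ∨ x5) ∨ x1) ∨ (x4 ∧ x3)) ∧ ¬x3) ∨ (x2 ∧ x3)   [double negation]
≡ (((¬¬(¬x3 ∨ x5) ∧ ¬x1) ∨ (x4 ∧ x3)) ∧ ¬x3) ∨ (x2 ∧ x3)   [De Morgan]
≡ ((((¬x3 ∨ x5) ∧ ¬x1) ∨ (x4 ∧ x3)) ∧ ¬x3) ∨ (x2 ∧ x3)   [double negation]
≡ (¬x3 ∨ x5 ∨ x4 ∨ x2) ∧ (¬x3 ∨ x5 ∨ x4 ∨ x3) ∧ (¬x3 ∨ x5 ∨ x3 ∨ x2) ∧ (¬x3 ∨ x5 ∨ x3 ∨ x3) ∧ (¬x1 ∨ x4 ∨ x2) ∧ (¬x1 ∨ x4 ∨ x3) ∧ (¬x1 ∨ x3 ∨ x2) ∧ (¬x1 ∨ x3 ∨ x3) ∧ (¬x3 ∨ x2) ∧ (¬x3 ∨ x3)   [distribute ∨ over ∧]
≡ (¬x1 ∨ x4 ∨ x2) ∧ (¬x1 ∨ x3) ∧ (¬x3 ∨ x2)   [simplify]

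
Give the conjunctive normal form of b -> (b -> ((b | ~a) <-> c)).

b -> (b -> ((b | ~a) <-> c))
= ~b | (b -> ((b | ~a) <-> c))   [eliminate ->]
= ~b | ~b | ((b | ~a) <-> c)   [eliminate ->]
= ~b | ~b | (((b | ~a) -> c) & (c -> (b | ~a)))   [eliminate <->]
= ~b | ~b | ((~(b | ~a) | c) & (c -> (b | ~a)))   [eliminate ->]
= ~b | ~b | ((~(b | ~a) | c) & (~c | b | ~a))   [eliminate ->]
= ~b | ~b | (((~b & ~~a) | c) & (~c | b | ~a))   [De Morgan]
= ~b | ~b | (((~b & a) | c) & (~c | b | ~a))   [double negation]
= (~b | ~b | ~b | c) & (~b | ~b | a | c) & (~b | ~b | ~c | b | ~a)   [distribute | over &]
= ~b | c   [simplify]

~b | c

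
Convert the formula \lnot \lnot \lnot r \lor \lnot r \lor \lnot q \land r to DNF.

\lnot \lnot \lnot r \lor \lnot r \lor \lnot q \land r
≡ \lnot r \lor \lnot r \lor \lnot q \land r   [double negation]
≡ \lnot r \lor \lnot q \land r   [simplify]

\lnot r \lor \lnot q \land r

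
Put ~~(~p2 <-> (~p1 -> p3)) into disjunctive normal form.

(p2 & ~p1 & ~p3) | (p1 & ~p2) | (p3 & ~p2)

~~(~p2 <-> (~p1 -> p3))
≡ ~~((~p2 -> (~p1 -> p3)) & ((~p1 -> p3) -> ~p2))
≡ ~~((~~p2 | (~p1 -> p3)) & ((~p1 -> p3) -> ~p2))
≡ ~~((~~p2 | ~~p1 | p3) & ((~p1 -> p3) -> ~p2))
≡ ~~((~~p2 | ~~p1 | p3) & (~(~p1 -> p3) | ~p2))
≡ ~~((~~p2 | ~~p1 | p3) & (~(~~p1 | p3) | ~p2))
≡ (~~p2 | ~~p1 | p3) & (~(~~p1 | p3) | ~p2)
≡ (p2 | ~~p1 | p3) & (~(~~p1 | p3) | ~p2)
≡ (p2 | p1 | p3) & (~(~~p1 | p3) | ~p2)
≡ (p2 | p1 | p3) & ((~~~p1 & ~p3) | ~p2)
≡ (p2 | p1 | p3) & ((~p1 & ~p3) | ~p2)
≡ (p2 & ~p1 & ~p3) | (p2 & ~p2) | (p1 & ~p1 & ~p3) | (p1 & ~p2) | (p3 & ~p1 & ~p3) | (p3 & ~p2)
≡ (p2 & ~p1 & ~p3) | (p1 & ~p2) | (p3 & ~p2)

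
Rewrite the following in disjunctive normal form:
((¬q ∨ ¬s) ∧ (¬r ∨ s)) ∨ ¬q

(¬s ∧ ¬r) ∨ ¬q

((¬q ∨ ¬s) ∧ (¬r ∨ s)) ∨ ¬q
= (¬q ∧ ¬r) ∨ (¬q ∧ s) ∨ (¬s ∧ ¬r) ∨ (¬s ∧ s) ∨ ¬q   — distribute ∧ over ∨
= (¬s ∧ ¬r) ∨ ¬q   — simplify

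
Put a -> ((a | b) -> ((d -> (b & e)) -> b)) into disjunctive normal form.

~a | (d & ~b) | (d & ~e) | b

a -> ((a | b) -> ((d -> (b & e)) -> b))
= ~a | ((a | b) -> ((d -> (b & e)) -> b))   — eliminate ->
= ~a | ~(a | b) | ((d -> (b & e)) -> b)   — eliminate ->
= ~a | ~(a | b) | ~(d -> (b & e)) | b   — eliminate ->
= ~a | ~(a | b) | ~(~d | (b & e)) | b   — eliminate ->
= ~a | (~a & ~b) | ~(~d | (b & e)) | b   — De Morgan
= ~a | (~a & ~b) | (~~d & ~(b & e)) | b   — De Morgan
= ~a | (~a & ~b) | (d & ~(b & e)) | b   — double negation
= ~a | (~a & ~b) | (d & (~b | ~e)) | b   — De Morgan
= ~a | (~a & ~b) | (d & ~b) | (d & ~e) | b   — distribute & over |
= ~a | (d & ~b) | (d & ~e) | b   — simplify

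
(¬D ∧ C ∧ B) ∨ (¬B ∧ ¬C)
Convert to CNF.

(¬D ∧ C ∧ B) ∨ (¬B ∧ ¬C)
⇔ (¬D ∨ ¬B) ∧ (¬D ∨ ¬C) ∧ (C ∨ ¬B) ∧ (C ∨ ¬C) ∧ (B ∨ ¬B) ∧ (B ∨ ¬C)   (distribute ∨ over ∧)
⇔ (¬D ∨ ¬B) ∧ (¬D ∨ ¬C) ∧ (C ∨ ¬B) ∧ (B ∨ ¬C)   (simplify)

(¬D ∨ ¬B) ∧ (¬D ∨ ¬C) ∧ (C ∨ ¬B) ∧ (B ∨ ¬C)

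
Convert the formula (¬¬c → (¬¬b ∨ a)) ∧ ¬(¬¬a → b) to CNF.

(¬¬c → (¬¬b ∨ a)) ∧ ¬(¬¬a → b)
⇔ (¬¬¬c ∨ ¬¬b ∨ a) ∧ ¬(¬¬a → b)   — eliminate →
⇔ (¬¬¬c ∨ ¬¬b ∨ a) ∧ ¬(¬¬¬a ∨ b)   — eliminate →
⇔ (¬c ∨ ¬¬b ∨ a) ∧ ¬(¬¬¬a ∨ b)   — double negation
⇔ (¬c ∨ b ∨ a) ∧ ¬(¬¬¬a ∨ b)   — double negation
⇔ (¬c ∨ b ∨ a) ∧ ¬¬¬¬a ∧ ¬b   — De Morgan
⇔ (¬c ∨ b ∨ a) ∧ ¬¬a ∧ ¬b   — double negation
⇔ (¬c ∨ b ∨ a) ∧ a ∧ ¬b   — double negation
⇔ a ∧ ¬b   — simplify

a ∧ ¬b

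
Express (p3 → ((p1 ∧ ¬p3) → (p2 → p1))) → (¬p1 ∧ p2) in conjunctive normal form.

(p3 → ((p1 ∧ ¬p3) → (p2 → p1))) → (¬p1 ∧ p2)
≡ ¬(p3 → ((p1 ∧ ¬p3) → (p2 → p1))) ∨ (¬p1 ∧ p2)   [eliminate →]
≡ ¬(¬p3 ∨ ((p1 ∧ ¬p3) → (p2 → p1))) ∨ (¬p1 ∧ p2)   [eliminate →]
≡ ¬(¬p3 ∨ ¬(p1 ∧ ¬p3) ∨ (p2 → p1)) ∨ (¬p1 ∧ p2)   [eliminate →]
≡ ¬(¬p3 ∨ ¬(p1 ∧ ¬p3) ∨ ¬p2 ∨ p1) ∨ (¬p1 ∧ p2)   [eliminate →]
≡ (¬¬p3 ∧ ¬¬(p1 ∧ ¬p3) ∧ ¬¬p2 ∧ ¬p1) ∨ (¬p1 ∧ p2)   [De Morgan]
≡ (p3 ∧ ¬¬(p1 ∧ ¬p3) ∧ ¬¬p2 ∧ ¬p1) ∨ (¬p1 ∧ p2)   [double negation]
≡ (p3 ∧ p1 ∧ ¬p3 ∧ ¬¬p2 ∧ ¬p1) ∨ (¬p1 ∧ p2)   [double negation]
≡ (p3 ∧ p1 ∧ ¬p3 ∧ p2 ∧ ¬p1) ∨ (¬p1 ∧ p2)   [double negation]
≡ (p3 ∨ ¬p1) ∧ (p3 ∨ p2) ∧ (p1 ∨ ¬p1) ∧ (p1 ∨ p2) ∧ (¬p3 ∨ ¬p1) ∧ (¬p3 ∨ p2) ∧ (p2 ∨ ¬p1) ∧ (p2 ∨ p2) ∧ (¬p1 ∨ ¬p1) ∧ (¬p1 ∨ p2)   [distribute ∨ over ∧]
≡ p2 ∧ ¬p1   [simplify]

p2 ∧ ¬p1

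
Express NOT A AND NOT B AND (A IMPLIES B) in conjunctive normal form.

NOT A AND NOT B AND (A IMPLIES B)
≡ NOT A AND NOT B AND (NOT A OR B)   [eliminate IMPLIES]
≡ NOT A AND NOT B   [simplify]

NOT A AND NOT B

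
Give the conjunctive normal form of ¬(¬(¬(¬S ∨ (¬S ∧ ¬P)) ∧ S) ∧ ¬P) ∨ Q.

¬(¬(¬(¬S ∨ (¬S ∧ ¬P)) ∧ S) ∧ ¬P) ∨ Q
⇔ ¬¬(¬(¬S ∨ (¬S ∧ ¬P)) ∧ S) ∨ ¬¬P ∨ Q   (De Morgan)
⇔ (¬(¬S ∨ (¬S ∧ ¬P)) ∧ S) ∨ ¬¬P ∨ Q   (double negation)
⇔ (¬¬S ∧ ¬(¬S ∧ ¬P) ∧ S) ∨ ¬¬P ∨ Q   (De Morgan)
⇔ (S ∧ ¬(¬S ∧ ¬P) ∧ S) ∨ ¬¬P ∨ Q   (double negation)
⇔ (S ∧ (¬¬S ∨ ¬¬P) ∧ S) ∨ ¬¬P ∨ Q   (De Morgan)
⇔ (S ∧ (S ∨ ¬¬P) ∧ S) ∨ ¬¬P ∨ Q   (double negation)
⇔ (S ∧ (S ∨ P) ∧ S) ∨ ¬¬P ∨ Q   (double negation)
⇔ (S ∧ (S ∨ P) ∧ S) ∨ P ∨ Q   (double negation)
⇔ (S ∨ P ∨ Q) ∧ (S ∨ P ∨ P ∨ Q) ∧ (S ∨ P ∨ Q)   (distribute ∨ over ∧)
⇔ S ∨ P ∨ Q   (simplify)

S ∨ P ∨ Q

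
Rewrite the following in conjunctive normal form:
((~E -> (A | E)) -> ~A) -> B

((~E -> (A | E)) -> ~A) -> B
≡ ~((~E -> (A | E)) -> ~A) | B   [eliminate ->]
≡ ~(~(~E -> (A | E)) | ~A) | B   [eliminate ->]
≡ ~(~(~~E | A | E) | ~A) | B   [eliminate ->]
≡ (~~(~~E | A | E) & ~~A) | B   [De Morgan]
≡ ((~~E | A | E) & ~~A) | B   [double negation]
≡ ((E | A | E) & ~~A) | B   [double negation]
≡ ((E | A | E) & A) | B   [double negation]
≡ (E | A | E | B) & (A | B)   [distribute | over &]
≡ A | B   [simplify]

A | B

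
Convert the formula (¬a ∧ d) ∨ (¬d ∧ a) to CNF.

(¬a ∧ d) ∨ (¬d ∧ a)
⇔ (¬a ∨ ¬d) ∧ (¬a ∨ a) ∧ (d ∨ ¬d) ∧ (d ∨ a)   [distribute ∨ over ∧]
⇔ (¬a ∨ ¬d) ∧ (d ∨ a)   [simplify]

(¬a ∨ ¬d) ∧ (d ∨ a)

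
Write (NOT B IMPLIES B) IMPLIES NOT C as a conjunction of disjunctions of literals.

(NOT B IMPLIES B) IMPLIES NOT C
≡ NOT (NOT B IMPLIES B) OR NOT C
≡ NOT (NOT NOT B OR B) OR NOT C
≡ (NOT NOT NOT B AND NOT B) OR NOT C
≡ (NOT B AND NOT B) OR NOT C
≡ (NOT B OR NOT C) AND (NOT B OR NOT C)
≡ NOT B OR NOT C

NOT B OR NOT C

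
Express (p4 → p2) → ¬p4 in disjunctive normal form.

(p4 → p2) → ¬p4
≡ ¬(p4 → p2) ∨ ¬p4   [eliminate →]
≡ ¬(¬p4 ∨ p2) ∨ ¬p4   [eliminate →]
≡ (¬¬p4 ∧ ¬p2) ∨ ¬p4   [De Morgan]
≡ (p4 ∧ ¬p2) ∨ ¬p4   [double negation]

(p4 ∧ ¬p2) ∨ ¬p4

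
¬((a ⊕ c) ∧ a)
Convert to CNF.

¬a ∨ c

¬((a ⊕ c) ∧ a)
⇔ ¬((a ∨ c) ∧ ¬(a ∧ c) ∧ a)   [expand ⊕]
⇔ ¬(a ∨ c) ∨ ¬¬(a ∧ c) ∨ ¬a   [De Morgan]
⇔ (¬a ∧ ¬c) ∨ ¬¬(a ∧ c) ∨ ¬a   [De Morgan]
⇔ (¬a ∧ ¬c) ∨ (a ∧ c) ∨ ¬a   [double negation]
⇔ (¬a ∨ a ∨ ¬a) ∧ (¬a ∨ c ∨ ¬a) ∧ (¬c ∨ a ∨ ¬a) ∧ (¬c ∨ c ∨ ¬a)   [distribute ∨ over ∧]
⇔ ¬a ∨ c   [simplify]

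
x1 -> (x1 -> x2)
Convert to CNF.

x1 -> (x1 -> x2)
⇔ ~x1 | (x1 -> x2)   [eliminate ->]
⇔ ~x1 | ~x1 | x2   [eliminate ->]
⇔ ~x1 | x2   [simplify]

~x1 | x2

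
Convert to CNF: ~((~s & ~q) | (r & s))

(s | q) & (~r | ~s)

~((~s & ~q) | (r & s))
= ~(~s & ~q) & ~(r & s)   [De Morgan]
= (~~s | ~~q) & ~(r & s)   [De Morgan]
= (s | ~~q) & ~(r & s)   [double negation]
= (s | q) & ~(r & s)   [double negation]
= (s | q) & (~r | ~s)   [De Morgan]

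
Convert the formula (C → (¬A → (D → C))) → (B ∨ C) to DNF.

(C → (¬A → (D → C))) → (B ∨ C)
= ¬(C → (¬A → (D → C))) ∨ B ∨ C   [eliminate →]
= ¬(¬C ∨ (¬A → (D → C))) ∨ B ∨ C   [eliminate →]
= ¬(¬C ∨ ¬¬A ∨ (D → C)) ∨ B ∨ C   [eliminate →]
= ¬(¬C ∨ ¬¬A ∨ ¬D ∨ C) ∨ B ∨ C   [eliminate →]
= (¬¬C ∧ ¬¬¬A ∧ ¬¬D ∧ ¬C) ∨ B ∨ C   [De Morgan]
= (C ∧ ¬¬¬A ∧ ¬¬D ∧ ¬C) ∨ B ∨ C   [double negation]
= (C ∧ ¬A ∧ ¬¬D ∧ ¬C) ∨ B ∨ C   [double negation]
= (C ∧ ¬A ∧ D ∧ ¬C) ∨ B ∨ C   [double negation]
= B ∨ C   [simplify]

B ∨ C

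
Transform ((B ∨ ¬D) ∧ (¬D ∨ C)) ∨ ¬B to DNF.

(B ∧ C) ∨ ¬D ∨ ¬B

((B ∨ ¬D) ∧ (¬D ∨ C)) ∨ ¬B
= (B ∧ ¬D) ∨ (B ∧ C) ∨ (¬D ∧ ¬D) ∨ (¬D ∧ C) ∨ ¬B   [distribute ∧ over ∨]
= (B ∧ C) ∨ ¬D ∨ ¬B   [simplify]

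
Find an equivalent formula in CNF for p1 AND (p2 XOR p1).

p1 AND (NOT p2 OR NOT p1)

p1 AND (p2 XOR p1)
≡ p1 AND (p2 OR p1) AND NOT (p2 AND p1)   [expand XOR]
≡ p1 AND (p2 OR p1) AND (NOT p2 OR NOT p1)   [De Morgan]
≡ p1 AND (NOT p2 OR NOT p1)   [simplify]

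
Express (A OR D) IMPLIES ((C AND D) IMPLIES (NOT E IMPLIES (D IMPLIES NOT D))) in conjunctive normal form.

NOT D OR NOT C OR E

(A OR D) IMPLIES ((C AND D) IMPLIES (NOT E IMPLIES (D IMPLIES NOT D)))
= NOT (A OR D) OR ((C AND D) IMPLIES (NOT E IMPLIES (D IMPLIES NOT D)))
= NOT (A OR D) OR NOT (C AND D) OR (NOT E IMPLIES (D IMPLIES NOT D))
= NOT (A OR D) OR NOT (C AND D) OR NOT NOT E OR (D IMPLIES NOT D)
= NOT (A OR D) OR NOT (C AND D) OR NOT NOT E OR NOT D OR NOT D
= (NOT A AND NOT D) OR NOT (C AND D) OR NOT NOT E OR NOT D OR NOT D
= (NOT A AND NOT D) OR NOT C OR NOT D OR NOT NOT E OR NOT D OR NOT D
= (NOT A AND NOT D) OR NOT C OR NOT D OR E OR NOT D OR NOT D
= (NOT A OR NOT C OR NOT D OR E OR NOT D OR NOT D) AND (NOT D OR NOT C OR NOT D OR E OR NOT D OR NOT D)
= NOT D OR NOT C OR E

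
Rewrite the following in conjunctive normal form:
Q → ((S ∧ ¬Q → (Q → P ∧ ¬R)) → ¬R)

¬Q ∨ ¬R

Q → ((S ∧ ¬Q → (Q → P ∧ ¬R)) → ¬R)
= ¬Q ∨ ((S ∧ ¬Q → (Q → P ∧ ¬R)) → ¬R)   (eliminate →)
= ¬Q ∨ ¬(S ∧ ¬Q → (Q → P ∧ ¬R)) ∨ ¬R   (eliminate →)
= ¬Q ∨ ¬(¬(S ∧ ¬Q) ∨ (Q → P ∧ ¬R)) ∨ ¬R   (eliminate →)
= ¬Q ∨ ¬(¬(S ∧ ¬Q) ∨ ¬Q ∨ P ∧ ¬R) ∨ ¬R   (eliminate →)
= ¬Q ∨ ¬¬(S ∧ ¬Q) ∧ ¬¬Q ∧ ¬(P ∧ ¬R) ∨ ¬R   (De Morgan)
= ¬Q ∨ S ∧ ¬Q ∧ ¬¬Q ∧ ¬(P ∧ ¬R) ∨ ¬R   (double negation)
= ¬Q ∨ S ∧ ¬Q ∧ Q ∧ ¬(P ∧ ¬R) ∨ ¬R   (double negation)
= ¬Q ∨ S ∧ ¬Q ∧ Q ∧ (¬P ∨ ¬¬R) ∨ ¬R   (De Morgan)
= ¬Q ∨ S ∧ ¬Q ∧ Q ∧ (¬P ∨ R) ∨ ¬R   (double negation)
= (¬Q ∨ S ∨ ¬R) ∧ (¬Q ∨ ¬Q ∨ ¬R) ∧ (¬Q ∨ Q ∨ ¬R) ∧ (¬Q ∨ ¬P ∨ R ∨ ¬R)   (distribute ∨ over ∧)
= ¬Q ∨ ¬R   (simplify)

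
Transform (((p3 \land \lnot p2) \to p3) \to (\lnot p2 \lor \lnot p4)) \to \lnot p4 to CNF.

(((p3 \land \lnot p2) \to p3) \to (\lnot p2 \lor \lnot p4)) \to \lnot p4
≡ \lnot (((p3 \land \lnot p2) \to p3) \to (\lnot p2 \lor \lnot p4)) \lor \lnot p4   — eliminate \to
≡ \lnot (\lnot ((p3 \land \lnot p2) \to p3) \lor \lnot p2 \lor \lnot p4) \lor \lnot p4   — eliminate \to
≡ \lnot (\lnot (\lnot (p3 \land \lnot p2) \lor p3) \lor \lnot p2 \lor \lnot p4) \lor \lnot p4   — eliminate \to
≡ (\lnot \lnot (\lnot (p3 \land \lnot p2) \lor p3) \land \lnot \lnot p2 \land \lnot \lnot p4) \lor \lnot p4   — De Morgan
≡ ((\lnot (p3 \land \lnot p2) \lor p3) \land \lnot \lnot p2 \land \lnot \lnot p4) \lor \lnot p4   — double negation
≡ ((\lnot p3 \lor \lnot \lnot p2 \lor p3) \land \lnot \lnot p2 \land \lnot \lnot p4) \lor \lnot p4   — De Morgan
≡ ((\lnot p3 \lor p2 \lor p3) \land \lnot \lnot p2 \land \lnot \lnot p4) \lor \lnot p4   — double negation
≡ ((\lnot p3 \lor p2 \lor p3) \land p2 \land \lnot \lnot p4) \lor \lnot p4   — double negation
≡ ((\lnot p3 \lor p2 \lor p3) \land p2 \land p4) \lor \lnot p4   — double negation
≡ (\lnot p3 \lor p2 \lor p3 \lor \lnot p4) \land (p2 \lor \lnot p4) \land (p4 \lor \lnot p4)   — distribute \lor over \land
≡ p2 \lor \lnot p4   — simplify

p2 \lor \lnot p4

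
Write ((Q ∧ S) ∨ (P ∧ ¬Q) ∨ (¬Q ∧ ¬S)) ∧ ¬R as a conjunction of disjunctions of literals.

((Q ∧ S) ∨ (P ∧ ¬Q) ∨ (¬Q ∧ ¬S)) ∧ ¬R
⇔ (Q ∨ P ∨ ¬Q) ∧ (Q ∨ P ∨ ¬S) ∧ (Q ∨ ¬Q ∨ ¬Q) ∧ (Q ∨ ¬Q ∨ ¬S) ∧ (S ∨ P ∨ ¬Q) ∧ (S ∨ P ∨ ¬S) ∧ (S ∨ ¬Q ∨ ¬Q) ∧ (S ∨ ¬Q ∨ ¬S) ∧ ¬R   (distribute ∨ over ∧)
⇔ (Q ∨ P ∨ ¬S) ∧ (S ∨ ¬Q) ∧ ¬R   (simplify)

(Q ∨ P ∨ ¬S) ∧ (S ∨ ¬Q) ∧ ¬R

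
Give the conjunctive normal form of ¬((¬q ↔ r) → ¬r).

¬((¬q ↔ r) → ¬r)
= ¬(¬(¬q ↔ r) ∨ ¬r)   — eliminate →
= ¬(¬((¬q → r) ∧ (r → ¬q)) ∨ ¬r)   — eliminate ↔
= ¬(¬((¬¬q ∨ r) ∧ (r → ¬q)) ∨ ¬r)   — eliminate →
= ¬(¬((¬¬q ∨ r) ∧ (¬r ∨ ¬q)) ∨ ¬r)   — eliminate →
= ¬¬((¬¬q ∨ r) ∧ (¬r ∨ ¬q)) ∧ ¬¬r   — De Morgan
= (¬¬q ∨ r) ∧ (¬r ∨ ¬q) ∧ ¬¬r   — double negation
= (q ∨ r) ∧ (¬r ∨ ¬q) ∧ ¬¬r   — double negation
= (q ∨ r) ∧ (¬r ∨ ¬q) ∧ r   — double negation
= (¬r ∨ ¬q) ∧ r   — simplify

(¬r ∨ ¬q) ∧ r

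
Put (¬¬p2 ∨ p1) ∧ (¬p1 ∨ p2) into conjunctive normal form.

(p2 ∨ p1) ∧ (¬p1 ∨ p2)

(¬¬p2 ∨ p1) ∧ (¬p1 ∨ p2)
= (p2 ∨ p1) ∧ (¬p1 ∨ p2)   [double negation]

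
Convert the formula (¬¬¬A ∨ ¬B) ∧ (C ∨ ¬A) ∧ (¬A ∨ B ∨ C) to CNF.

(¬¬¬A ∨ ¬B) ∧ (C ∨ ¬A) ∧ (¬A ∨ B ∨ C)
⇔ (¬A ∨ ¬B) ∧ (C ∨ ¬A) ∧ (¬A ∨ B ∨ C)   (double negation)
⇔ (¬A ∨ ¬B) ∧ (C ∨ ¬A)   (simplify)

(¬A ∨ ¬B) ∧ (C ∨ ¬A)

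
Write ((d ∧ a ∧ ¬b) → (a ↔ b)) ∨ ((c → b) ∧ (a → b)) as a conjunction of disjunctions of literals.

¬d ∨ ¬a ∨ b

((d ∧ a ∧ ¬b) → (a ↔ b)) ∨ ((c → b) ∧ (a → b))
= ¬(d ∧ a ∧ ¬b) ∨ (a ↔ b) ∨ ((c → b) ∧ (a → b))   — eliminate →
= ¬(d ∧ a ∧ ¬b) ∨ ((a → b) ∧ (b → a)) ∨ ((c → b) ∧ (a → b))   — eliminate ↔
= ¬(d ∧ a ∧ ¬b) ∨ ((¬a ∨ b) ∧ (b → a)) ∨ ((c → b) ∧ (a → b))   — eliminate →
= ¬(d ∧ a ∧ ¬b) ∨ ((¬a ∨ b) ∧ (¬b ∨ a)) ∨ ((c → b) ∧ (a → b))   — eliminate →
= ¬(d ∧ a ∧ ¬b) ∨ ((¬a ∨ b) ∧ (¬b ∨ a)) ∨ ((¬c ∨ b) ∧ (a → b))   — eliminate →
= ¬(d ∧ a ∧ ¬b) ∨ ((¬a ∨ b) ∧ (¬b ∨ a)) ∨ ((¬c ∨ b) ∧ (¬a ∨ b))   — eliminate →
= ¬d ∨ ¬a ∨ ¬¬b ∨ ((¬a ∨ b) ∧ (¬b ∨ a)) ∨ ((¬c ∨ b) ∧ (¬a ∨ b))   — De Morgan
= ¬d ∨ ¬a ∨ b ∨ ((¬a ∨ b) ∧ (¬b ∨ a)) ∨ ((¬c ∨ b) ∧ (¬a ∨ b))   — double negation
= (¬d ∨ ¬a ∨ b ∨ ¬a ∨ b ∨ ¬c ∨ b) ∧ (¬d ∨ ¬a ∨ b ∨ ¬a ∨ b ∨ ¬a ∨ b) ∧ (¬d ∨ ¬a ∨ b ∨ ¬b ∨ a ∨ ¬c ∨ b) ∧ (¬d ∨ ¬a ∨ b ∨ ¬b ∨ a ∨ ¬a ∨ b)   — distribute ∨ over ∧
= ¬d ∨ ¬a ∨ b   — simplify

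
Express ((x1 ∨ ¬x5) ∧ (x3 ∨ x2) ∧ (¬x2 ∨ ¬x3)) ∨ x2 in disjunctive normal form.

((x1 ∨ ¬x5) ∧ (x3 ∨ x2) ∧ (¬x2 ∨ ¬x3)) ∨ x2
≡ (x1 ∧ x3 ∧ ¬x2) ∨ (x1 ∧ x3 ∧ ¬x3) ∨ (x1 ∧ x2 ∧ ¬x2) ∨ (x1 ∧ x2 ∧ ¬x3) ∨ (¬x5 ∧ x3 ∧ ¬x2) ∨ (¬x5 ∧ x3 ∧ ¬x3) ∨ (¬x5 ∧ x2 ∧ ¬x2) ∨ (¬x5 ∧ x2 ∧ ¬x3) ∨ x2   [distribute ∧ over ∨]
≡ (x1 ∧ x3 ∧ ¬x2) ∨ (¬x5 ∧ x3 ∧ ¬x2) ∨ x2   [simplify]

(x1 ∧ x3 ∧ ¬x2) ∨ (¬x5 ∧ x3 ∧ ¬x2) ∨ x2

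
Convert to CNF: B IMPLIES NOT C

B IMPLIES NOT C
⇔ NOT B OR NOT C   (eliminate IMPLIES)

NOT B OR NOT C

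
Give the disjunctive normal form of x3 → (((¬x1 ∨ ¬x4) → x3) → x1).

x3 → (((¬x1 ∨ ¬x4) → x3) → x1)
≡ ¬x3 ∨ (((¬x1 ∨ ¬x4) → x3) → x1)
≡ ¬x3 ∨ ¬((¬x1 ∨ ¬x4) → x3) ∨ x1
≡ ¬x3 ∨ ¬(¬(¬x1 ∨ ¬x4) ∨ x3) ∨ x1
≡ ¬x3 ∨ (¬¬(¬x1 ∨ ¬x4) ∧ ¬x3) ∨ x1
≡ ¬x3 ∨ ((¬x1 ∨ ¬x4) ∧ ¬x3) ∨ x1
≡ ¬x3 ∨ (¬x1 ∧ ¬x3) ∨ (¬x4 ∧ ¬x3) ∨ x1
≡ ¬x3 ∨ x1

¬x3 ∨ x1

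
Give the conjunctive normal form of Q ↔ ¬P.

Q ↔ ¬P
⇔ (Q → ¬P) ∧ (¬P → Q)   (eliminate ↔)
⇔ (¬Q ∨ ¬P) ∧ (¬P → Q)   (eliminate →)
⇔ (¬Q ∨ ¬P) ∧ (¬¬P ∨ Q)   (eliminate →)
⇔ (¬Q ∨ ¬P) ∧ (P ∨ Q)   (double negation)

(¬Q ∨ ¬P) ∧ (P ∨ Q)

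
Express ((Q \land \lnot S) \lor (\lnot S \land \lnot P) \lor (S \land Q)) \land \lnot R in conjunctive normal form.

(Q \lor \lnot S) \land (Q \lor \lnot P) \land \lnot R

((Q \land \lnot S) \lor (\lnot S \land \lnot P) \lor (S \land Q)) \land \lnot R
≡ (Q \lor \lnot S \lor S) \land (Q \lor \lnot S \lor Q) \land (Q \lor \lnot P \lor S) \land (Q \lor \lnot P \lor Q) \land (\lnot S \lor \lnot S \lor S) \land (\lnot S \lor \lnot S \lor Q) \land (\lnot S \lor \lnot P \lor S) \land (\lnot S \lor \lnot P \lor Q) \land \lnot R   — distribute \lor over \land
≡ (Q \lor \lnot S) \land (Q \lor \lnot P) \land \lnot R   — simplify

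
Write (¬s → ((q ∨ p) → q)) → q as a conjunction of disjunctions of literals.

(¬s → ((q ∨ p) → q)) → q
≡ ¬(¬s → ((q ∨ p) → q)) ∨ q   [eliminate →]
≡ ¬(¬¬s ∨ ((q ∨ p) → q)) ∨ q   [eliminate →]
≡ ¬(¬¬s ∨ ¬(q ∨ p) ∨ q) ∨ q   [eliminate →]
≡ (¬¬¬s ∧ ¬¬(q ∨ p) ∧ ¬q) ∨ q   [De Morgan]
≡ (¬s ∧ ¬¬(q ∨ p) ∧ ¬q) ∨ q   [double negation]
≡ (¬s ∧ (q ∨ p) ∧ ¬q) ∨ q   [double negation]
≡ (¬s ∨ q) ∧ (q ∨ p ∨ q) ∧ (¬q ∨ q)   [distribute ∨ over ∧]
≡ (¬s ∨ q) ∧ (q ∨ p)   [simplify]

(¬s ∨ q) ∧ (q ∨ p)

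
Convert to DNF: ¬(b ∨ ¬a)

¬(b ∨ ¬a)
≡ ¬b ∧ ¬¬a   (De Morgan)
≡ ¬b ∧ a   (double negation)

¬b ∧ a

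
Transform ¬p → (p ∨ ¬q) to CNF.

p ∨ ¬q

¬p → (p ∨ ¬q)
≡ ¬¬p ∨ p ∨ ¬q   (eliminate →)
≡ p ∨ p ∨ ¬q   (double negation)
≡ p ∨ ¬q   (simplify)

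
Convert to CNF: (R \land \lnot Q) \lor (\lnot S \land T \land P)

(R \lor \lnot S) \land (R \lor T) \land (R \lor P) \land (\lnot Q \lor \lnot S) \land (\lnot Q \lor T) \land (\lnot Q \lor P)

(R \land \lnot Q) \lor (\lnot S \land T \land P)
= (R \lor \lnot S) \land (R \lor T) \land (R \lor P) \land (\lnot Q \lor \lnot S) \land (\lnot Q \lor T) \land (\lnot Q \lor P)   [distribute \lor over \land]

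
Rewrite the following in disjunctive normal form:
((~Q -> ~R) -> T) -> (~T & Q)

(Q & ~T) | (~R & ~T)

((~Q -> ~R) -> T) -> (~T & Q)
⇔ ~((~Q -> ~R) -> T) | (~T & Q)   (eliminate ->)
⇔ ~(~(~Q -> ~R) | T) | (~T & Q)   (eliminate ->)
⇔ ~(~(~~Q | ~R) | T) | (~T & Q)   (eliminate ->)
⇔ (~~(~~Q | ~R) & ~T) | (~T & Q)   (De Morgan)
⇔ ((~~Q | ~R) & ~T) | (~T & Q)   (double negation)
⇔ ((Q | ~R) & ~T) | (~T & Q)   (double negation)
⇔ (Q & ~T) | (~R & ~T) | (~T & Q)   (distribute & over |)
⇔ (Q & ~T) | (~R & ~T)   (simplify)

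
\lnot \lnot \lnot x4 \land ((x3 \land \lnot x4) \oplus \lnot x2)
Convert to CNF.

\lnot \lnot \lnot x4 \land ((x3 \land \lnot x4) \oplus \lnot x2)
⇔ \lnot \lnot \lnot x4 \land ((x3 \land \lnot x4) \lor \lnot x2) \land \lnot (x3 \land \lnot x4 \land \lnot x2)   [expand \oplus]
⇔ \lnot x4 \land ((x3 \land \lnot x4) \lor \lnot x2) \land \lnot (x3 \land \lnot x4 \land \lnot x2)   [double negation]
⇔ \lnot x4 \land ((x3 \land \lnot x4) \lor \lnot x2) \land (\lnot x3 \lor \lnot \lnot x4 \lor \lnot \lnot x2)   [De Morgan]
⇔ \lnot x4 \land ((x3 \land \lnot x4) \lor \lnot x2) \land (\lnot x3 \lor x4 \lor \lnot \lnot x2)   [double negation]
⇔ \lnot x4 \land ((x3 \land \lnot x4) \lor \lnot x2) \land (\lnot x3 \lor x4 \lor x2)   [double negation]
⇔ \lnot x4 \land (x3 \lor \lnot x2) \land (\lnot x4 \lor \lnot x2) \land (\lnot x3 \lor x4 \lor x2)   [distribute \lor over \land]
⇔ \lnot x4 \land (x3 \lor \lnot x2) \land (\lnot x3 \lor x4 \lor x2)   [simplify]

\lnot x4 \land (x3 \lor \lnot x2) \land (\lnot x3 \lor x4 \lor x2)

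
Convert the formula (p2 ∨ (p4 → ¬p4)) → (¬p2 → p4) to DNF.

p2 ∨ p4

(p2 ∨ (p4 → ¬p4)) → (¬p2 → p4)
≡ ¬(p2 ∨ (p4 → ¬p4)) ∨ (¬p2 → p4)   (eliminate →)
≡ ¬(p2 ∨ ¬p4 ∨ ¬p4) ∨ (¬p2 → p4)   (eliminate →)
≡ ¬(p2 ∨ ¬p4 ∨ ¬p4) ∨ ¬¬p2 ∨ p4   (eliminate →)
≡ (¬p2 ∧ ¬¬p4 ∧ ¬¬p4) ∨ ¬¬p2 ∨ p4   (De Morgan)
≡ (¬p2 ∧ p4 ∧ ¬¬p4) ∨ ¬¬p2 ∨ p4   (double negation)
≡ (¬p2 ∧ p4 ∧ p4) ∨ ¬¬p2 ∨ p4   (double negation)
≡ (¬p2 ∧ p4 ∧ p4) ∨ p2 ∨ p4   (double negation)
≡ p2 ∨ p4   (simplify)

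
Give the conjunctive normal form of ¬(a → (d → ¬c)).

¬(a → (d → ¬c))
⇔ ¬(¬a ∨ (d → ¬c))   [eliminate →]
⇔ ¬(¬a ∨ ¬d ∨ ¬c)   [eliminate →]
⇔ ¬¬a ∧ ¬¬d ∧ ¬¬c   [De Morgan]
⇔ a ∧ ¬¬d ∧ ¬¬c   [double negation]
⇔ a ∧ d ∧ ¬¬c   [double negation]
⇔ a ∧ d ∧ c   [double negation]

a ∧ d ∧ c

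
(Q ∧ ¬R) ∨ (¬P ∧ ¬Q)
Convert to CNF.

(Q ∧ ¬R) ∨ (¬P ∧ ¬Q)
⇔ (Q ∨ ¬P) ∧ (Q ∨ ¬Q) ∧ (¬R ∨ ¬P) ∧ (¬R ∨ ¬Q)   [distribute ∨ over ∧]
⇔ (Q ∨ ¬P) ∧ (¬R ∨ ¬P) ∧ (¬R ∨ ¬Q)   [simplify]

(Q ∨ ¬P) ∧ (¬R ∨ ¬P) ∧ (¬R ∨ ¬Q)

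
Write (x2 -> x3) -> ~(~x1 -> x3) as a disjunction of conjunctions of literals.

(x2 -> x3) -> ~(~x1 -> x3)
= ~(x2 -> x3) | ~(~x1 -> x3)   [eliminate ->]
= ~(~x2 | x3) | ~(~x1 -> x3)   [eliminate ->]
= ~(~x2 | x3) | ~(~~x1 | x3)   [eliminate ->]
= (~~x2 & ~x3) | ~(~~x1 | x3)   [De Morgan]
= (x2 & ~x3) | ~(~~x1 | x3)   [double negation]
= (x2 & ~x3) | (~~~x1 & ~x3)   [De Morgan]
= (x2 & ~x3) | (~x1 & ~x3)   [double negation]

(x2 & ~x3) | (~x1 & ~x3)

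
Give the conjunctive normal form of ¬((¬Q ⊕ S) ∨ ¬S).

(¬S ∨ ¬Q) ∧ S

¬((¬Q ⊕ S) ∨ ¬S)
= ¬((¬Q ∨ S) ∧ ¬(¬Q ∧ S) ∨ ¬S)   [expand ⊕]
= ¬((¬Q ∨ S) ∧ ¬(¬Q ∧ S)) ∧ ¬¬S   [De Morgan]
= (¬(¬Q ∨ S) ∨ ¬¬(¬Q ∧ S)) ∧ ¬¬S   [De Morgan]
= (¬¬Q ∧ ¬S ∨ ¬¬(¬Q ∧ S)) ∧ ¬¬S   [De Morgan]
= (Q ∧ ¬S ∨ ¬¬(¬Q ∧ S)) ∧ ¬¬S   [double negation]
= (Q ∧ ¬S ∨ ¬Q ∧ S) ∧ ¬¬S   [double negation]
= (Q ∧ ¬S ∨ ¬Q ∧ S) ∧ S   [double negation]
= (Q ∨ ¬Q) ∧ (Q ∨ S) ∧ (¬S ∨ ¬Q) ∧ (¬S ∨ S) ∧ S   [distribute ∨ over ∧]
= (¬S ∨ ¬Q) ∧ S   [simplify]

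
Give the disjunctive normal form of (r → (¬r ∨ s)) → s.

(r ∧ ¬s) ∨ s

(r → (¬r ∨ s)) → s
= ¬(r → (¬r ∨ s)) ∨ s   — eliminate →
= ¬(¬r ∨ ¬r ∨ s) ∨ s   — eliminate →
= (¬¬r ∧ ¬¬r ∧ ¬s) ∨ s   — De Morgan
= (r ∧ ¬¬r ∧ ¬s) ∨ s   — double negation
= (r ∧ r ∧ ¬s) ∨ s   — double negation
= (r ∧ ¬s) ∨ s   — simplify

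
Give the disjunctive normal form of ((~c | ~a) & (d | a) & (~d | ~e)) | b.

((~c | ~a) & (d | a) & (~d | ~e)) | b
≡ (~c & d & ~d) | (~c & d & ~e) | (~c & a & ~d) | (~c & a & ~e) | (~a & d & ~d) | (~a & d & ~e) | (~a & a & ~d) | (~a & a & ~e) | b   [distribute & over |]
≡ (~c & d & ~e) | (~c & a & ~d) | (~c & a & ~e) | (~a & d & ~e) | b   [simplify]

(~c & d & ~e) | (~c & a & ~d) | (~c & a & ~e) | (~a & d & ~e) | b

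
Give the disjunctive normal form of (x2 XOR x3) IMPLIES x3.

(NOT x2 AND NOT x3) OR x3

(x2 XOR x3) IMPLIES x3
≡ NOT (x2 XOR x3) OR x3   [eliminate IMPLIES]
≡ NOT ((x2 AND NOT x3) OR (NOT x2 AND x3)) OR x3   [expand XOR]
≡ (NOT (x2 AND NOT x3) AND NOT (NOT x2 AND x3)) OR x3   [De Morgan]
≡ ((NOT x2 OR NOT NOT x3) AND NOT (NOT x2 AND x3)) OR x3   [De Morgan]
≡ ((NOT x2 OR x3) AND NOT (NOT x2 AND x3)) OR x3   [double negation]
≡ ((NOT x2 OR x3) AND (NOT NOT x2 OR NOT x3)) OR x3   [De Morgan]
≡ ((NOT x2 OR x3) AND (x2 OR NOT x3)) OR x3   [double negation]
≡ (NOT x2 AND x2) OR (NOT x2 AND NOT x3) OR (x3 AND x2) OR (x3 AND NOT x3) OR x3   [distribute AND over OR]
≡ (NOT x2 AND NOT x3) OR x3   [simplify]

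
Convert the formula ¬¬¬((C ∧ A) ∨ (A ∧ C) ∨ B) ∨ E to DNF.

(¬C ∧ ¬B) ∨ (¬A ∧ ¬B) ∨ E

¬¬¬((C ∧ A) ∨ (A ∧ C) ∨ B) ∨ E
= ¬((C ∧ A) ∨ (A ∧ C) ∨ B) ∨ E   — double negation
= (¬(C ∧ A) ∧ ¬(A ∧ C) ∧ ¬B) ∨ E   — De Morgan
= ((¬C ∨ ¬A) ∧ ¬(A ∧ C) ∧ ¬B) ∨ E   — De Morgan
= ((¬C ∨ ¬A) ∧ (¬A ∨ ¬C) ∧ ¬B) ∨ E   — De Morgan
= (¬C ∧ ¬A ∧ ¬B) ∨ (¬C ∧ ¬C ∧ ¬B) ∨ (¬A ∧ ¬A ∧ ¬B) ∨ (¬A ∧ ¬C ∧ ¬B) ∨ E   — distribute ∧ over ∨
= (¬C ∧ ¬B) ∨ (¬A ∧ ¬B) ∨ E   — simplify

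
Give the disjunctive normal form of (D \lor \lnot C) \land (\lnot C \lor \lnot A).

(D \lor \lnot C) \land (\lnot C \lor \lnot A)
⇔ (D \land \lnot C) \lor (D \land \lnot A) \lor (\lnot C \land \lnot C) \lor (\lnot C \land \lnot A)   [distribute \land over \lor]
⇔ (D \land \lnot A) \lor \lnot C   [simplify]

(D \land \lnot A) \lor \lnot C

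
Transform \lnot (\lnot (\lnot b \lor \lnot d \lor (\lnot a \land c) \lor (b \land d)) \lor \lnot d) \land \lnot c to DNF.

\lnot (\lnot (\lnot b \lor \lnot d \lor (\lnot a \land c) \lor (b \land d)) \lor \lnot d) \land \lnot c
= \lnot \lnot (\lnot b \lor \lnot d \lor (\lnot a \land c) \lor (b \land d)) \land \lnot \lnot d \land \lnot c   [De Morgan]
= (\lnot b \lor \lnot d \lor (\lnot a \land c) \lor (b \land d)) \land \lnot \lnot d \land \lnot c   [double negation]
= (\lnot b \lor \lnot d \lor (\lnot a \land c) \lor (b \land d)) \land d \land \lnot c   [double negation]
= (\lnot b \land d \land \lnot c) \lor (\lnot d \land d \land \lnot c) \lor (\lnot a \land c \land d \land \lnot c) \lor (b \land d \land d \land \lnot c)   [distribute \land over \lor]
= (\lnot b \land d \land \lnot c) \lor (b \land d \land \lnot c)   [simplify]

(\lnot b \land d \land \lnot c) \lor (b \land d \land \lnot c)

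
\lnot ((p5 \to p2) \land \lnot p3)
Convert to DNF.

\lnot ((p5 \to p2) \land \lnot p3)
= \lnot ((\lnot p5 \lor p2) \land \lnot p3)   [eliminate \to]
= \lnot (\lnot p5 \lor p2) \lor \lnot \lnot p3   [De Morgan]
= (\lnot \lnot p5 \land \lnot p2) \lor \lnot \lnot p3   [De Morgan]
= (p5 \land \lnot p2) \lor \lnot \lnot p3   [double negation]
= (p5 \land \lnot p2) \lor p3   [double negation]

(p5 \land \lnot p2) \lor p3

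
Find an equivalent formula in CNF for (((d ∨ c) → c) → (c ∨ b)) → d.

(((d ∨ c) → c) → (c ∨ b)) → d
= ¬(((d ∨ c) → c) → (c ∨ b)) ∨ d   — eliminate →
= ¬(¬((d ∨ c) → c) ∨ c ∨ b) ∨ d   — eliminate →
= ¬(¬(¬(d ∨ c) ∨ c) ∨ c ∨ b) ∨ d   — eliminate →
= (¬¬(¬(d ∨ c) ∨ c) ∧ ¬c ∧ ¬b) ∨ d   — De Morgan
= ((¬(d ∨ c) ∨ c) ∧ ¬c ∧ ¬b) ∨ d   — double negation
= (((¬d ∧ ¬c) ∨ c) ∧ ¬c ∧ ¬b) ∨ d   — De Morgan
= (¬d ∨ c ∨ d) ∧ (¬c ∨ c ∨ d) ∧ (¬c ∨ d) ∧ (¬b ∨ d)   — distribute ∨ over ∧
= (¬c ∨ d) ∧ (¬b ∨ d)   — simplify

(¬c ∨ d) ∧ (¬b ∨ d)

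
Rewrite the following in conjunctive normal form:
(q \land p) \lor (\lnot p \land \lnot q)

(q \lor \lnot p) \land (p \lor \lnot q)

(q \land p) \lor (\lnot p \land \lnot q)
≡ (q \lor \lnot p) \land (q \lor \lnot q) \land (p \lor \lnot p) \land (p \lor \lnot q)
≡ (q \lor \lnot p) \land (p \lor \lnot q)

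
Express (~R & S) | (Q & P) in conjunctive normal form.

(~R | Q) & (~R | P) & (S | Q) & (S | P)

(~R & S) | (Q & P)
≡ (~R | Q) & (~R | P) & (S | Q) & (S | P)   [distribute | over &]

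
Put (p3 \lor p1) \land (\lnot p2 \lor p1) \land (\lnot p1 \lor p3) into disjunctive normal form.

(p3 \lor p1) \land (\lnot p2 \lor p1) \land (\lnot p1 \lor p3)
= (p3 \land \lnot p2 \land \lnot p1) \lor (p3 \land \lnot p2 \land p3) \lor (p3 \land p1 \land \lnot p1) \lor (p3 \land p1 \land p3) \lor (p1 \land \lnot p2 \land \lnot p1) \lor (p1 \land \lnot p2 \land p3) \lor (p1 \land p1 \land \lnot p1) \lor (p1 \land p1 \land p3)   — distribute \land over \lor
= (p3 \land \lnot p2) \lor (p3 \land p1)   — simplify

(p3 \land \lnot p2) \lor (p3 \land p1)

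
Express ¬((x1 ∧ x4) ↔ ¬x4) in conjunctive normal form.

¬((x1 ∧ x4) ↔ ¬x4)
≡ ¬(((x1 ∧ x4) → ¬x4) ∧ (¬x4 → (x1 ∧ x4)))   [eliminate ↔]
≡ ¬((¬(x1 ∧ x4) ∨ ¬x4) ∧ (¬x4 → (x1 ∧ x4)))   [eliminate →]
≡ ¬((¬(x1 ∧ x4) ∨ ¬x4) ∧ (¬¬x4 ∨ (x1 ∧ x4)))   [eliminate →]
≡ ¬(¬(x1 ∧ x4) ∨ ¬x4) ∨ ¬(¬¬x4 ∨ (x1 ∧ x4))   [De Morgan]
≡ (¬¬(x1 ∧ x4) ∧ ¬¬x4) ∨ ¬(¬¬x4 ∨ (x1 ∧ x4))   [De Morgan]
≡ (x1 ∧ x4 ∧ ¬¬x4) ∨ ¬(¬¬x4 ∨ (x1 ∧ x4))   [double negation]
≡ (x1 ∧ x4 ∧ x4) ∨ ¬(¬¬x4 ∨ (x1 ∧ x4))   [double negation]
≡ (x1 ∧ x4 ∧ x4) ∨ (¬¬¬x4 ∧ ¬(x1 ∧ x4))   [De Morgan]
≡ (x1 ∧ x4 ∧ x4) ∨ (¬x4 ∧ ¬(x1 ∧ x4))   [double negation]
≡ (x1 ∧ x4 ∧ x4) ∨ (¬x4 ∧ (¬x1 ∨ ¬x4))   [De Morgan]
≡ (x1 ∨ ¬x4) ∧ (x1 ∨ ¬x1 ∨ ¬x4) ∧ (x4 ∨ ¬x4) ∧ (x4 ∨ ¬x1 ∨ ¬x4) ∧ (x4 ∨ ¬x4) ∧ (x4 ∨ ¬x1 ∨ ¬x4)   [distribute ∨ over ∧]
≡ x1 ∨ ¬x4   [simplify]

x1 ∨ ¬x4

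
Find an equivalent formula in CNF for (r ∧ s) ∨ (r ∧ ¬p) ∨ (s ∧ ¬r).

(r ∧ s) ∨ (r ∧ ¬p) ∨ (s ∧ ¬r)
≡ (r ∨ r ∨ s) ∧ (r ∨ r ∨ ¬r) ∧ (r ∨ ¬p ∨ s) ∧ (r ∨ ¬p ∨ ¬r) ∧ (s ∨ r ∨ s) ∧ (s ∨ r ∨ ¬r) ∧ (s ∨ ¬p ∨ s) ∧ (s ∨ ¬p ∨ ¬r)   (distribute ∨ over ∧)
≡ (r ∨ s) ∧ (s ∨ ¬p)   (simplify)

(r ∨ s) ∧ (s ∨ ¬p)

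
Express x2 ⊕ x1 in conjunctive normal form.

x2 ⊕ x1
⇔ (x2 ∨ x1) ∧ ¬(x2 ∧ x1)   (expand ⊕)
⇔ (x2 ∨ x1) ∧ (¬x2 ∨ ¬x1)   (De Morgan)

(x2 ∨ x1) ∧ (¬x2 ∨ ¬x1)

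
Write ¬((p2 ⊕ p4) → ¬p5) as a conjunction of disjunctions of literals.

¬((p2 ⊕ p4) → ¬p5)
≡ ¬(¬(p2 ⊕ p4) ∨ ¬p5)   [eliminate →]
≡ ¬(¬((p2 ∨ p4) ∧ ¬(p2 ∧ p4)) ∨ ¬p5)   [expand ⊕]
≡ ¬¬((p2 ∨ p4) ∧ ¬(p2 ∧ p4)) ∧ ¬¬p5   [De Morgan]
≡ (p2 ∨ p4) ∧ ¬(p2 ∧ p4) ∧ ¬¬p5   [double negation]
≡ (p2 ∨ p4) ∧ (¬p2 ∨ ¬p4) ∧ ¬¬p5   [De Morgan]
≡ (p2 ∨ p4) ∧ (¬p2 ∨ ¬p4) ∧ p5   [double negation]

(p2 ∨ p4) ∧ (¬p2 ∨ ¬p4) ∧ p5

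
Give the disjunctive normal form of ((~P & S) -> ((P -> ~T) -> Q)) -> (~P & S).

((~P & S) -> ((P -> ~T) -> Q)) -> (~P & S)
≡ ~((~P & S) -> ((P -> ~T) -> Q)) | (~P & S)   [eliminate ->]
≡ ~(~(~P & S) | ((P -> ~T) -> Q)) | (~P & S)   [eliminate ->]
≡ ~(~(~P & S) | ~(P -> ~T) | Q) | (~P & S)   [eliminate ->]
≡ ~(~(~P & S) | ~(~P | ~T) | Q) | (~P & S)   [eliminate ->]
≡ (~~(~P & S) & ~~(~P | ~T) & ~Q) | (~P & S)   [De Morgan]
≡ (~P & S & ~~(~P | ~T) & ~Q) | (~P & S)   [double negation]
≡ (~P & S & (~P | ~T) & ~Q) | (~P & S)   [double negation]
≡ (~P & S & ~P & ~Q) | (~P & S & ~T & ~Q) | (~P & S)   [distribute & over |]
≡ ~P & S   [simplify]

~P & S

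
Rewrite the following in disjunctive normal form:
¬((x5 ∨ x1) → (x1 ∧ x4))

(x5 ∧ ¬x1) ∨ (x5 ∧ ¬x4) ∨ (x1 ∧ ¬x4)

¬((x5 ∨ x1) → (x1 ∧ x4))
⇔ ¬(¬(x5 ∨ x1) ∨ (x1 ∧ x4))   [eliminate →]
⇔ ¬¬(x5 ∨ x1) ∧ ¬(x1 ∧ x4)   [De Morgan]
⇔ (x5 ∨ x1) ∧ ¬(x1 ∧ x4)   [double negation]
⇔ (x5 ∨ x1) ∧ (¬x1 ∨ ¬x4)   [De Morgan]
⇔ (x5 ∧ ¬x1) ∨ (x5 ∧ ¬x4) ∨ (x1 ∧ ¬x1) ∨ (x1 ∧ ¬x4)   [distribute ∧ over ∨]
⇔ (x5 ∧ ¬x1) ∨ (x5 ∧ ¬x4) ∨ (x1 ∧ ¬x4)   [simplify]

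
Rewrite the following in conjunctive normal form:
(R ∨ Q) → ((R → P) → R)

¬Q ∨ R

(R ∨ Q) → ((R → P) → R)
≡ ¬(R ∨ Q) ∨ ((R → P) → R)   [eliminate →]
≡ ¬(R ∨ Q) ∨ ¬(R → P) ∨ R   [eliminate →]
≡ ¬(R ∨ Q) ∨ ¬(¬R ∨ P) ∨ R   [eliminate →]
≡ (¬R ∧ ¬Q) ∨ ¬(¬R ∨ P) ∨ R   [De Morgan]
≡ (¬R ∧ ¬Q) ∨ (¬¬R ∧ ¬P) ∨ R   [De Morgan]
≡ (¬R ∧ ¬Q) ∨ (R ∧ ¬P) ∨ R   [double negation]
≡ (¬R ∨ R ∨ R) ∧ (¬R ∨ ¬P ∨ R) ∧ (¬Q ∨ R ∨ R) ∧ (¬Q ∨ ¬P ∨ R)   [distribute ∨ over ∧]
≡ ¬Q ∨ R   [simplify]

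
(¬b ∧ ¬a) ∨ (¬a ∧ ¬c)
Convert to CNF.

(¬b ∨ ¬c) ∧ ¬a

(¬b ∧ ¬a) ∨ (¬a ∧ ¬c)
= (¬b ∨ ¬a) ∧ (¬b ∨ ¬c) ∧ (¬a ∨ ¬a) ∧ (¬a ∨ ¬c)
= (¬b ∨ ¬c) ∧ ¬a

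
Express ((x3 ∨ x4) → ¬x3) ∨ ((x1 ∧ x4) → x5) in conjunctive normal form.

¬x3 ∨ ¬x1 ∨ ¬x4 ∨ x5

((x3 ∨ x4) → ¬x3) ∨ ((x1 ∧ x4) → x5)
⇔ ¬(x3 ∨ x4) ∨ ¬x3 ∨ ((x1 ∧ x4) → x5)   [eliminate →]
⇔ ¬(x3 ∨ x4) ∨ ¬x3 ∨ ¬(x1 ∧ x4) ∨ x5   [eliminate →]
⇔ (¬x3 ∧ ¬x4) ∨ ¬x3 ∨ ¬(x1 ∧ x4) ∨ x5   [De Morgan]
⇔ (¬x3 ∧ ¬x4) ∨ ¬x3 ∨ ¬x1 ∨ ¬x4 ∨ x5   [De Morgan]
⇔ (¬x3 ∨ ¬x3 ∨ ¬x1 ∨ ¬x4 ∨ x5) ∧ (¬x4 ∨ ¬x3 ∨ ¬x1 ∨ ¬x4 ∨ x5)   [distribute ∨ over ∧]
⇔ ¬x3 ∨ ¬x1 ∨ ¬x4 ∨ x5   [simplify]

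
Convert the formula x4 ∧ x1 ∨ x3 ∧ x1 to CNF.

x4 ∧ x1 ∨ x3 ∧ x1
≡ (x4 ∨ x3) ∧ (x4 ∨ x1) ∧ (x1 ∨ x3) ∧ (x1 ∨ x1)   [distribute ∨ over ∧]
≡ (x4 ∨ x3) ∧ x1   [simplify]

(x4 ∨ x3) ∧ x1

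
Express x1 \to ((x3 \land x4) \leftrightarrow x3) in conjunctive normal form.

\lnot x1 \lor \lnot x3 \lor x4

x1 \to ((x3 \land x4) \leftrightarrow x3)
⇔ \lnot x1 \lor ((x3 \land x4) \leftrightarrow x3)
⇔ \lnot x1 \lor (((x3 \land x4) \to x3) \land (x3 \to (x3 \land x4)))
⇔ \lnot x1 \lor ((\lnot (x3 \land x4) \lor x3) \land (x3 \to (x3 \land x4)))
⇔ \lnot x1 \lor ((\lnot (x3 \land x4) \lor x3) \land (\lnot x3 \lor (x3 \land x4)))
⇔ \lnot x1 \lor ((\lnot x3 \lor \lnot x4 \lor x3) \land (\lnot x3 \lor (x3 \land x4)))
⇔ (\lnot x1 \lor \lnot x3 \lor \lnot x4 \lor x3) \land (\lnot x1 \lor \lnot x3 \lor x3) \land (\lnot x1 \lor \lnot x3 \lor x4)
⇔ \lnot x1 \lor \lnot x3 \lor x4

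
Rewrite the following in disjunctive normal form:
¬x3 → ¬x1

x3 ∨ ¬x1

¬x3 → ¬x1
≡ ¬¬x3 ∨ ¬x1   [eliminate →]
≡ x3 ∨ ¬x1   [double negation]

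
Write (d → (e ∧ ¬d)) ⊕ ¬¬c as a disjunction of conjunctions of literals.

(¬d ∧ ¬c) ∨ (d ∧ c)

(d → (e ∧ ¬d)) ⊕ ¬¬c
≡ ((d → (e ∧ ¬d)) ∧ ¬¬¬c) ∨ (¬(d → (e ∧ ¬d)) ∧ ¬¬c)   [expand ⊕]
≡ ((¬d ∨ (e ∧ ¬d)) ∧ ¬¬¬c) ∨ (¬(d → (e ∧ ¬d)) ∧ ¬¬c)   [eliminate →]
≡ ((¬d ∨ (e ∧ ¬d)) ∧ ¬¬¬c) ∨ (¬(¬d ∨ (e ∧ ¬d)) ∧ ¬¬c)   [eliminate →]
≡ ((¬d ∨ (e ∧ ¬d)) ∧ ¬c) ∨ (¬(¬d ∨ (e ∧ ¬d)) ∧ ¬¬c)   [double negation]
≡ ((¬d ∨ (e ∧ ¬d)) ∧ ¬c) ∨ (¬¬d ∧ ¬(e ∧ ¬d) ∧ ¬¬c)   [De Morgan]
≡ ((¬d ∨ (e ∧ ¬d)) ∧ ¬c) ∨ (d ∧ ¬(e ∧ ¬d) ∧ ¬¬c)   [double negation]
≡ ((¬d ∨ (e ∧ ¬d)) ∧ ¬c) ∨ (d ∧ (¬e ∨ ¬¬d) ∧ ¬¬c)   [De Morgan]
≡ ((¬d ∨ (e ∧ ¬d)) ∧ ¬c) ∨ (d ∧ (¬e ∨ d) ∧ ¬¬c)   [double negation]
≡ ((¬d ∨ (e ∧ ¬d)) ∧ ¬c) ∨ (d ∧ (¬e ∨ d) ∧ c)   [double negation]
≡ (¬d ∧ ¬c) ∨ (e ∧ ¬d ∧ ¬c) ∨ (d ∧ ¬e ∧ c) ∨ (d ∧ d ∧ c)   [distribute ∧ over ∨]
≡ (¬d ∧ ¬c) ∨ (d ∧ c)   [simplify]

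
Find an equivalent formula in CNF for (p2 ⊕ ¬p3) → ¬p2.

(p2 ⊕ ¬p3) → ¬p2
= ¬(p2 ⊕ ¬p3) ∨ ¬p2   — eliminate →
= ¬((p2 ∨ ¬p3) ∧ ¬(p2 ∧ ¬p3)) ∨ ¬p2   — expand ⊕
= ¬(p2 ∨ ¬p3) ∨ ¬¬(p2 ∧ ¬p3) ∨ ¬p2   — De Morgan
= (¬p2 ∧ ¬¬p3) ∨ ¬¬(p2 ∧ ¬p3) ∨ ¬p2   — De Morgan
= (¬p2 ∧ p3) ∨ ¬¬(p2 ∧ ¬p3) ∨ ¬p2   — double negation
= (¬p2 ∧ p3) ∨ (p2 ∧ ¬p3) ∨ ¬p2   — double negation
= (¬p2 ∨ p2 ∨ ¬p2) ∧ (¬p2 ∨ ¬p3 ∨ ¬p2) ∧ (p3 ∨ p2 ∨ ¬p2) ∧ (p3 ∨ ¬p3 ∨ ¬p2)   — distribute ∨ over ∧
= ¬p2 ∨ ¬p3   — simplify

¬p2 ∨ ¬p3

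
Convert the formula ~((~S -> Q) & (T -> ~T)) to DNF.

~((~S -> Q) & (T -> ~T))
≡ ~((~~S | Q) & (T -> ~T))   — eliminate ->
≡ ~((~~S | Q) & (~T | ~T))   — eliminate ->
≡ ~(~~S | Q) | ~(~T | ~T)   — De Morgan
≡ (~~~S & ~Q) | ~(~T | ~T)   — De Morgan
≡ (~S & ~Q) | ~(~T | ~T)   — double negation
≡ (~S & ~Q) | (~~T & ~~T)   — De Morgan
≡ (~S & ~Q) | (T & ~~T)   — double negation
≡ (~S & ~Q) | (T & T)   — double negation
≡ (~S & ~Q) | T   — simplify

(~S & ~Q) | T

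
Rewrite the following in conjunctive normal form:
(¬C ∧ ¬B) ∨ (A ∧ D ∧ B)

(¬C ∨ A) ∧ (¬C ∨ D) ∧ (¬C ∨ B) ∧ (¬B ∨ A) ∧ (¬B ∨ D)

(¬C ∧ ¬B) ∨ (A ∧ D ∧ B)
≡ (¬C ∨ A) ∧ (¬C ∨ D) ∧ (¬C ∨ B) ∧ (¬B ∨ A) ∧ (¬B ∨ D) ∧ (¬B ∨ B)   — distribute ∨ over ∧
≡ (¬C ∨ A) ∧ (¬C ∨ D) ∧ (¬C ∨ B) ∧ (¬B ∨ A) ∧ (¬B ∨ D)   — simplify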